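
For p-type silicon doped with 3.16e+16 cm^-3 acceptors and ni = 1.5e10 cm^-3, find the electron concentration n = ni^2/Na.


Step 1: Majority hole concentration p ≈ Na = 3.16e+16 cm^-3
Step 2: n = ni^2 / Na = (1.5e10)^2 / 3.16e+16
Step 3: n = 7.12e+03 cm^-3

7.12e+03


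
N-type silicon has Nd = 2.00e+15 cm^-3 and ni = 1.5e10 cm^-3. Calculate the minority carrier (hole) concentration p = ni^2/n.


Step 1: Since Nd >> ni, n ≈ Nd = 2.00e+15 cm^-3
Step 2: p = ni^2 / n = (1.5e10)^2 / 2.00e+15
Step 3: p = 2.25e20 / 2.00e+15 = 1.13e+05 cm^-3

1.13e+05


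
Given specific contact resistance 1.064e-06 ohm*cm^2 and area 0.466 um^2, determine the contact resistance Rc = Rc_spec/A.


Step 1: Convert area to cm^2: 0.466 um^2 = 4.6600e-09 cm^2
Step 2: Rc = Rc_spec / A = 1.064e-06 / 4.6600e-09
Step 3: Rc = 2.28e+02 ohms

2.28e+02


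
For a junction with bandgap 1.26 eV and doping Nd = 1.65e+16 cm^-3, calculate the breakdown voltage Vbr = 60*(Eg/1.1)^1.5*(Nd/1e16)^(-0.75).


Step 1: Eg/1.1 = 1.26/1.1 = 1.145455
Step 2: (Eg/1.1)^1.5 = 1.145455^1.5 = 1.225934
Step 3: (Nd/1e16)^(-0.75) = (1.65)^(-0.75) = 0.686890
Step 4: Vbr = 60 * 1.225934 * 0.686890 = 50.5 V

50.5


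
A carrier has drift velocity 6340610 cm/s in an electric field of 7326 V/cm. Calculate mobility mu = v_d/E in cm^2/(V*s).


Step 1: mu = v_d / E
Step 2: mu = 6340610 / 7326
Step 3: mu = 865.49 cm^2/(V*s)

865.49


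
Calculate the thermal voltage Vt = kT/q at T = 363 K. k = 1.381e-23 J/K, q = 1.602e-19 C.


Step 1: kT = 1.381e-23 * 363 = 5.01303e-21 J
Step 2: Vt = kT/q = 5.01303e-21 / 1.602e-19
Step 3: Vt = 0.03129 V

0.03129


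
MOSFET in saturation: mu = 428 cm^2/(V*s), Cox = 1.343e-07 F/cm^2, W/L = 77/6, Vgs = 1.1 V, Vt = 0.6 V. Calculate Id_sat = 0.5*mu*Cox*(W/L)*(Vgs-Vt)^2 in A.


Step 1: Overdrive voltage Vov = Vgs - Vt = 1.1 - 0.6 = 0.5 V
Step 2: W/L = 77/6 = 12.8333
Step 3: Id = 0.5 * 428 * 1.343e-07 * 12.8333 * 0.5^2
Step 4: Id = 9.22e-05 A

9.22e-05


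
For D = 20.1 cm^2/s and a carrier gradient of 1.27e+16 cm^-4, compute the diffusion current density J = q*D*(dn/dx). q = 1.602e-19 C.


Step 1: J = q * D * (dn/dx)
Step 2: J = 1.602e-19 * 20.1 * 1.27e+16
Step 3: J = 4.09e-02 A/cm^2

4.09e-02


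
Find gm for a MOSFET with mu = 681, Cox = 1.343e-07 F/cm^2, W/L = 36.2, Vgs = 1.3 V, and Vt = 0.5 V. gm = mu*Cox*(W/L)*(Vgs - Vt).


Step 1: Vov = Vgs - Vt = 1.3 - 0.5 = 0.8 V
Step 2: gm = mu * Cox * (W/L) * Vov
Step 3: gm = 681 * 1.343e-07 * 36.2 * 0.8 = 2.65e-03 S

2.65e-03


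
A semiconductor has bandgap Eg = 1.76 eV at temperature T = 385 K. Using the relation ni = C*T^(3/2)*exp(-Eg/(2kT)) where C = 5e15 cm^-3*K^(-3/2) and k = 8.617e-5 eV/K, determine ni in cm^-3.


Step 1: Compute kT = 8.617e-5 * 385 = 0.03317545 eV
Step 2: Exponent = -Eg/(2kT) = -1.76/(2*0.03317545) = -26.52564
Step 3: T^(3/2) = 385^1.5 = 7554.25
Step 4: ni = 5e15 * 7554.25 * exp(-26.52564) = 1.14e+08 cm^-3

1.14e+08


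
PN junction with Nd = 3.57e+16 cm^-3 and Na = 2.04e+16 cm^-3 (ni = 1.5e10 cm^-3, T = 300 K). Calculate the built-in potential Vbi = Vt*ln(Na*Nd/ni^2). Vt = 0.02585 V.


Step 1: Compute Na*Nd/ni^2 = 2.04e+16 * 3.57e+16 / (1.5e10)^2 = 3.2368e+12
Step 2: ln(3.2368e+12) = 28.8056
Step 3: Vbi = 0.02585 * 28.8056 = 0.745 V

0.745


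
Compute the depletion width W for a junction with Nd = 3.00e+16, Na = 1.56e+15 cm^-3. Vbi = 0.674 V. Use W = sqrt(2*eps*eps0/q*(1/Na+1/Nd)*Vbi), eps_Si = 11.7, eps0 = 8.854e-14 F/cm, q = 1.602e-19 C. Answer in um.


Step 1: 1/Na + 1/Nd = 1/1.56e+15 + 1/3.00e+16 = 6.74359e-16
Step 2: 2*eps*eps0/q = 2*11.7*8.854e-14/1.602e-19 = 1.293281e+07
Step 3: W^2 = 1.293281e+07 * 6.74359e-16 * 0.674 = 5.87819e-09
Step 4: W = sqrt(5.87819e-09) = 7.667e-05 cm = 0.7667 um

0.7667


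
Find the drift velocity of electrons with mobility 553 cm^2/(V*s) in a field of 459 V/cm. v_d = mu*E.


Step 1: v_d = mu * E
Step 2: v_d = 553 * 459 = 253827
Step 3: v_d = 2.54e+05 cm/s

2.54e+05


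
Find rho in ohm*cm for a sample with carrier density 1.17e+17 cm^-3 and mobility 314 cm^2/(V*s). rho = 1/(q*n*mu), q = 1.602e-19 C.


Step 1: sigma = q * n * mu = 1.602e-19 * 1.17e+17 * 314 = 5.88543e+00 S/cm
Step 2: rho = 1 / sigma = 1 / 5.88543e+00 = 0.1699 ohm*cm

0.1699


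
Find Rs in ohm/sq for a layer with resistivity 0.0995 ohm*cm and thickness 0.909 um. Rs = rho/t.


Step 1: Convert thickness to cm: t = 0.909 um = 9.0900e-05 cm
Step 2: Rs = rho / t = 0.0995 / 9.0900e-05
Step 3: Rs = 1094.6 ohm/sq

1094.6


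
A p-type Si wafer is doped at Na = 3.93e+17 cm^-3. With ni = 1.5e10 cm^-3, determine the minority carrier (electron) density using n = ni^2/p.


Step 1: Majority hole concentration p ≈ Na = 3.93e+17 cm^-3
Step 2: n = ni^2 / Na = (1.5e10)^2 / 3.93e+17
Step 3: n = 5.73e+02 cm^-3

5.73e+02


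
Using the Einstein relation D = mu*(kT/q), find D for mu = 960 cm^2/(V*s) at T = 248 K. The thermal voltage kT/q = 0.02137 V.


Step 1: D = mu * (kT/q)
Step 2: D = 960 * 0.02137
Step 3: D = 20.52 cm^2/s

20.52


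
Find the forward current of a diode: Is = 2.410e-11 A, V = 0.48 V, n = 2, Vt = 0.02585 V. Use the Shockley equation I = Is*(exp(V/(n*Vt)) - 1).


Step 1: V/(n*Vt) = 0.48/(2*0.02585) = 9.2843
Step 2: exp(9.2843) = 1.0768e+04
Step 3: I = 2.410e-11 * (1.0768e+04 - 1) = 2.59e-07 A

2.59e-07


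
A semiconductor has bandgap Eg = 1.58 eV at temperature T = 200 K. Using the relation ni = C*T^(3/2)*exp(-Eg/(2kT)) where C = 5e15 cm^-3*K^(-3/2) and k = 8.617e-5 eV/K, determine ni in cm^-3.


Step 1: Compute kT = 8.617e-5 * 200 = 0.017234 eV
Step 2: Exponent = -Eg/(2kT) = -1.58/(2*0.017234) = -45.83962
Step 3: T^(3/2) = 200^1.5 = 2828.43
Step 4: ni = 5e15 * 2828.43 * exp(-45.83962) = 1.75e-01 cm^-3

1.75e-01


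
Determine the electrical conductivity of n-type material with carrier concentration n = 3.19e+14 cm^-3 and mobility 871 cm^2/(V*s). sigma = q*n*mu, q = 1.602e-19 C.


Step 1: sigma = q * n * mu
Step 2: sigma = 1.602e-19 * 3.19e+14 * 871
Step 3: sigma = 4.451e-02 S/cm

4.451e-02


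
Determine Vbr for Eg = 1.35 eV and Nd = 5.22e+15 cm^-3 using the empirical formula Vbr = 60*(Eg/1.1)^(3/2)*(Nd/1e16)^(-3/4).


Step 1: Eg/1.1 = 1.35/1.1 = 1.227273
Step 2: (Eg/1.1)^1.5 = 1.227273^1.5 = 1.359602
Step 3: (Nd/1e16)^(-0.75) = (0.522)^(-0.75) = 1.628348
Step 4: Vbr = 60 * 1.359602 * 1.628348 = 132.8 V

132.8


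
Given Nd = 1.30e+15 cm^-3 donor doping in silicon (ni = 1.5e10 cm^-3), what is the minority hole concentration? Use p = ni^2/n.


Step 1: Since Nd >> ni, n ≈ Nd = 1.30e+15 cm^-3
Step 2: p = ni^2 / n = (1.5e10)^2 / 1.30e+15
Step 3: p = 2.25e20 / 1.30e+15 = 1.73e+05 cm^-3

1.73e+05


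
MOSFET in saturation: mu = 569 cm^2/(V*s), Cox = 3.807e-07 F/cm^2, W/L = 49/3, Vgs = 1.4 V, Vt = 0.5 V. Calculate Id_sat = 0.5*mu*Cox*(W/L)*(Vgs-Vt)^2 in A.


Step 1: Overdrive voltage Vov = Vgs - Vt = 1.4 - 0.5 = 0.9 V
Step 2: W/L = 49/3 = 16.3333
Step 3: Id = 0.5 * 569 * 3.807e-07 * 16.3333 * 0.9^2
Step 4: Id = 1.43e-03 A

1.43e-03


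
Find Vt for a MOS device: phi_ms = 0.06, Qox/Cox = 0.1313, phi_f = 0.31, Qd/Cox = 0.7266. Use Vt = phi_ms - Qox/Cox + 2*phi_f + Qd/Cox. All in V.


Step 1: Vt = phi_ms - Qox/Cox + 2*phi_f + Qd/Cox
Step 2: Vt = 0.06 - 0.1313 + 2*0.31 + 0.7266
Step 3: Vt = 0.06 - 0.1313 + 0.62 + 0.7266
Step 4: Vt = 1.2753 V

1.2753


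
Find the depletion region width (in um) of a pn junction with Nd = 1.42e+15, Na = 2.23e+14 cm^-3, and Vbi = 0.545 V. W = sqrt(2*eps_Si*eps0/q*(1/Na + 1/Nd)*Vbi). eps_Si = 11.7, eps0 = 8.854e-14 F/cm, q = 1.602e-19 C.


Step 1: 1/Na + 1/Nd = 1/2.23e+14 + 1/1.42e+15 = 5.18853e-15
Step 2: 2*eps*eps0/q = 2*11.7*8.854e-14/1.602e-19 = 1.293281e+07
Step 3: W^2 = 1.293281e+07 * 5.18853e-15 * 0.545 = 3.65707e-08
Step 4: W = sqrt(3.65707e-08) = 1.912e-04 cm = 1.912 um

1.912


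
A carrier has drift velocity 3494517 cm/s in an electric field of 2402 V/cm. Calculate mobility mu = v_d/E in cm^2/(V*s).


Step 1: mu = v_d / E
Step 2: mu = 3494517 / 2402
Step 3: mu = 1454.84 cm^2/(V*s)

1454.84


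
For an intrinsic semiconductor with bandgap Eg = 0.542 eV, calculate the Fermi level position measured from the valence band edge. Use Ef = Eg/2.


Step 1: For an intrinsic semiconductor, the Fermi level sits at midgap.
Step 2: Ef = Eg / 2 = 0.542 / 2 = 0.271 eV

0.271


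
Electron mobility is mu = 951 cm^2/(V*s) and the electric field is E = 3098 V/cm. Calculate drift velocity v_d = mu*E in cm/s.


Step 1: v_d = mu * E
Step 2: v_d = 951 * 3098 = 2946198
Step 3: v_d = 2.95e+06 cm/s

2.95e+06


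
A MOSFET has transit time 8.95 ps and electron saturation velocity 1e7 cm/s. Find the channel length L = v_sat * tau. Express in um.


Step 1: tau in seconds = 8.95 ps * 1e-12 = 8.9500e-12 s
Step 2: L = v_sat * tau = 1e7 * 8.9500e-12 = 8.9500e-05 cm
Step 3: L in um = 8.9500e-05 * 1e4 = 0.895 um

0.895


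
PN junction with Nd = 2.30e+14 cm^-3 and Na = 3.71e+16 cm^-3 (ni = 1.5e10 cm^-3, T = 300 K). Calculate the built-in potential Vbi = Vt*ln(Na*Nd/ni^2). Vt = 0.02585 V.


Step 1: Compute Na*Nd/ni^2 = 3.71e+16 * 2.30e+14 / (1.5e10)^2 = 3.7924e+10
Step 2: ln(3.7924e+10) = 24.3588
Step 3: Vbi = 0.02585 * 24.3588 = 0.63 V

0.63


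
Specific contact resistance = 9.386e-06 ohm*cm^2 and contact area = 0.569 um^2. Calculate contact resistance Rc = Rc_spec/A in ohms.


Step 1: Convert area to cm^2: 0.569 um^2 = 5.6900e-09 cm^2
Step 2: Rc = Rc_spec / A = 9.386e-06 / 5.6900e-09
Step 3: Rc = 1.65e+03 ohms

1.65e+03


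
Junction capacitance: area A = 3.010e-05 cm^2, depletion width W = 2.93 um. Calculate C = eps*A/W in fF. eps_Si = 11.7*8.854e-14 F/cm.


Step 1: eps_Si = 11.7 * 8.854e-14 = 1.035918e-12 F/cm
Step 2: W in cm = 2.93 * 1e-4 = 2.93e-04 cm
Step 3: C = 1.035918e-12 * 3.010e-05 / 2.93e-04 = 1.064202e-13 F
Step 4: C = 106.42 fF

106.42


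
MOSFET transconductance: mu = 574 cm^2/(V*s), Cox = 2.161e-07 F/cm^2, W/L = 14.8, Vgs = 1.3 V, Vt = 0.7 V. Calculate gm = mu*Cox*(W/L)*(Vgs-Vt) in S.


Step 1: Vov = Vgs - Vt = 1.3 - 0.7 = 0.6 V
Step 2: gm = mu * Cox * (W/L) * Vov
Step 3: gm = 574 * 2.161e-07 * 14.8 * 0.6 = 1.10e-03 S

1.10e-03


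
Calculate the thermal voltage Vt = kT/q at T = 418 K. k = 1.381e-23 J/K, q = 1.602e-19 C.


Step 1: kT = 1.381e-23 * 418 = 5.77258e-21 J
Step 2: Vt = kT/q = 5.77258e-21 / 1.602e-19
Step 3: Vt = 0.03603 V

0.03603


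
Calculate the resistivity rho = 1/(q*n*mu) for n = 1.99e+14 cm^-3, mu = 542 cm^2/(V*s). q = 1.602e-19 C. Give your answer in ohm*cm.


Step 1: sigma = q * n * mu = 1.602e-19 * 1.99e+14 * 542 = 1.72789e-02 S/cm
Step 2: rho = 1 / sigma = 1 / 1.72789e-02 = 57.87 ohm*cm

57.87


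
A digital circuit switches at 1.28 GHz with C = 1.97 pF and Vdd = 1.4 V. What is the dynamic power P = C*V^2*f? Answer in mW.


Step 1: V^2 = 1.4^2 = 1.96 V^2
Step 2: P = C*V^2*f = 1.97e-12 F * 1.96 * 1.28e9 Hz
Step 3: P = 4.942336e-03 W
Step 4: P = 4.942 mW

4.942


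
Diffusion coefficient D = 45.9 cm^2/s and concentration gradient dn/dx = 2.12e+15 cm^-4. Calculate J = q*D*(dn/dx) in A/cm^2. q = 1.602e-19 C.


Step 1: J = q * D * (dn/dx)
Step 2: J = 1.602e-19 * 45.9 * 2.12e+15
Step 3: J = 1.56e-02 A/cm^2

1.56e-02


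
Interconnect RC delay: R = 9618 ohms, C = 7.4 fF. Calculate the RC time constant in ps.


Step 1: tau = R * C
Step 2: tau = 9618 * 7.4 fF = 9618 * 7.4e-15 F
Step 3: tau = 7.11732e-11 s = 71.1732 ps

71.1732


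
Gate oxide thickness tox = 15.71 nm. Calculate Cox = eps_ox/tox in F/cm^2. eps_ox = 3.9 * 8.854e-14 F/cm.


Step 1: eps_ox = 3.9 * 8.854e-14 = 3.45306e-13 F/cm
Step 2: tox in cm = 15.71 nm * 1e-7 = 1.5710e-06 cm
Step 3: Cox = 3.45306e-13 / 1.5710e-06 = 2.20e-07 F/cm^2

2.20e-07


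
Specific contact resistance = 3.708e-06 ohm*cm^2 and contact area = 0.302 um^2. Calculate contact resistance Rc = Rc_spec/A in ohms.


Step 1: Convert area to cm^2: 0.302 um^2 = 3.0200e-09 cm^2
Step 2: Rc = Rc_spec / A = 3.708e-06 / 3.0200e-09
Step 3: Rc = 1.23e+03 ohms

1.23e+03


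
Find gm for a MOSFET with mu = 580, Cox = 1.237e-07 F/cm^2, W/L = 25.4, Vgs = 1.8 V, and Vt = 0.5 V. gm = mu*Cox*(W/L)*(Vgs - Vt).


Step 1: Vov = Vgs - Vt = 1.8 - 0.5 = 1.3 V
Step 2: gm = mu * Cox * (W/L) * Vov
Step 3: gm = 580 * 1.237e-07 * 25.4 * 1.3 = 2.37e-03 S

2.37e-03


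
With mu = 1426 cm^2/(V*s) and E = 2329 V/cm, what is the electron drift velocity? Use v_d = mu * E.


Step 1: v_d = mu * E
Step 2: v_d = 1426 * 2329 = 3321154
Step 3: v_d = 3.32e+06 cm/s

3.32e+06


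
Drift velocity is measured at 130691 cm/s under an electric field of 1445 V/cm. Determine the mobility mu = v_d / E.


Step 1: mu = v_d / E
Step 2: mu = 130691 / 1445
Step 3: mu = 90.44 cm^2/(V*s)

90.44


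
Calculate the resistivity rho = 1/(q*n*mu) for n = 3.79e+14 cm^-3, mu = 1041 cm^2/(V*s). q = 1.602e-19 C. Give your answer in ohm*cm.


Step 1: sigma = q * n * mu = 1.602e-19 * 3.79e+14 * 1041 = 6.32051e-02 S/cm
Step 2: rho = 1 / sigma = 1 / 6.32051e-02 = 15.82 ohm*cm

15.82


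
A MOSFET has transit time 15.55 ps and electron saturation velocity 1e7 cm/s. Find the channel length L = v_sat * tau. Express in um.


Step 1: tau in seconds = 15.55 ps * 1e-12 = 1.5550e-11 s
Step 2: L = v_sat * tau = 1e7 * 1.5550e-11 = 1.5550e-04 cm
Step 3: L in um = 1.5550e-04 * 1e4 = 1.555 um

1.555


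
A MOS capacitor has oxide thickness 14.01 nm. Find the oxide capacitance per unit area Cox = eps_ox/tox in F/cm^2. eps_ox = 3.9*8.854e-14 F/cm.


Step 1: eps_ox = 3.9 * 8.854e-14 = 3.45306e-13 F/cm
Step 2: tox in cm = 14.01 nm * 1e-7 = 1.4010e-06 cm
Step 3: Cox = 3.45306e-13 / 1.4010e-06 = 2.46e-07 F/cm^2

2.46e-07


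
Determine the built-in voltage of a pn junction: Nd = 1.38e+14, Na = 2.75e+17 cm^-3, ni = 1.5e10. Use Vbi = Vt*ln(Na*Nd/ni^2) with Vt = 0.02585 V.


Step 1: Compute Na*Nd/ni^2 = 2.75e+17 * 1.38e+14 / (1.5e10)^2 = 1.6867e+11
Step 2: ln(1.6867e+11) = 25.8512
Step 3: Vbi = 0.02585 * 25.8512 = 0.668 V

0.668


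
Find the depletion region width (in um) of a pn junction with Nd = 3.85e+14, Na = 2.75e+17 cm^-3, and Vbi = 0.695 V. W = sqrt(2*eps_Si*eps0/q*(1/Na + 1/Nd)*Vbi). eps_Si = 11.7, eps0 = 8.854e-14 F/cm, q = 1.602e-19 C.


Step 1: 1/Na + 1/Nd = 1/2.75e+17 + 1/3.85e+14 = 2.60104e-15
Step 2: 2*eps*eps0/q = 2*11.7*8.854e-14/1.602e-19 = 1.293281e+07
Step 3: W^2 = 1.293281e+07 * 2.60104e-15 * 0.695 = 2.33789e-08
Step 4: W = sqrt(2.33789e-08) = 1.529e-04 cm = 1.529 um

1.529


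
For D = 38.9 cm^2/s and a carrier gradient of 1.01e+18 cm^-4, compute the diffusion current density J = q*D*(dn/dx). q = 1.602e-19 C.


Step 1: J = q * D * (dn/dx)
Step 2: J = 1.602e-19 * 38.9 * 1.01e+18
Step 3: J = 6.29e+00 A/cm^2

6.29e+00


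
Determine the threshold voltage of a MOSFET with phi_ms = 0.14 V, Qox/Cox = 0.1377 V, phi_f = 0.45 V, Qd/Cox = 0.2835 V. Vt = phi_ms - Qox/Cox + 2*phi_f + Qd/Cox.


Step 1: Vt = phi_ms - Qox/Cox + 2*phi_f + Qd/Cox
Step 2: Vt = 0.14 - 0.1377 + 2*0.45 + 0.2835
Step 3: Vt = 0.14 - 0.1377 + 0.9 + 0.2835
Step 4: Vt = 1.1858 V

1.1858


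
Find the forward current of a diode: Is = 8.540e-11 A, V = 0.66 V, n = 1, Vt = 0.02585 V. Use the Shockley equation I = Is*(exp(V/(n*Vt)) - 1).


Step 1: V/(n*Vt) = 0.66/(1*0.02585) = 25.5319
Step 2: exp(25.5319) = 1.2256e+11
Step 3: I = 8.540e-11 * (1.2256e+11 - 1) = 1.05e+01 A

1.05e+01


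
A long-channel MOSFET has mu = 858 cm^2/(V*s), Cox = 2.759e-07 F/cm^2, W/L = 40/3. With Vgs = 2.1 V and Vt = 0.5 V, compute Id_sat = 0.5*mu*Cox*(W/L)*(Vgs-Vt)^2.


Step 1: Overdrive voltage Vov = Vgs - Vt = 2.1 - 0.5 = 1.6 V
Step 2: W/L = 40/3 = 13.3333
Step 3: Id = 0.5 * 858 * 2.759e-07 * 13.3333 * 1.6^2
Step 4: Id = 4.04e-03 A

4.04e-03


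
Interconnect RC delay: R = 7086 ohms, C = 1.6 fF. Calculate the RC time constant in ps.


Step 1: tau = R * C
Step 2: tau = 7086 * 1.6 fF = 7086 * 1.6e-15 F
Step 3: tau = 1.13376e-11 s = 11.3376 ps

11.3376


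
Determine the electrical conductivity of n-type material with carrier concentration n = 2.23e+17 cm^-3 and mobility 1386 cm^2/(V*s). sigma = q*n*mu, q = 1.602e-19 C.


Step 1: sigma = q * n * mu
Step 2: sigma = 1.602e-19 * 2.23e+17 * 1386
Step 3: sigma = 4.951e+01 S/cm

4.951e+01


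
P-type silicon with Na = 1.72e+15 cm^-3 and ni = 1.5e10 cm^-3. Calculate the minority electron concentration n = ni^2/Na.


Step 1: Majority hole concentration p ≈ Na = 1.72e+15 cm^-3
Step 2: n = ni^2 / Na = (1.5e10)^2 / 1.72e+15
Step 3: n = 1.31e+05 cm^-3

1.31e+05


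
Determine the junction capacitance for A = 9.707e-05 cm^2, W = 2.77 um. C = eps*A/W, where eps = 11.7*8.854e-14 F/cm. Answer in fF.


Step 1: eps_Si = 11.7 * 8.854e-14 = 1.035918e-12 F/cm
Step 2: W in cm = 2.77 * 1e-4 = 2.77e-04 cm
Step 3: C = 1.035918e-12 * 9.707e-05 / 2.77e-04 = 3.630201e-13 F
Step 4: C = 363.02 fF

363.02


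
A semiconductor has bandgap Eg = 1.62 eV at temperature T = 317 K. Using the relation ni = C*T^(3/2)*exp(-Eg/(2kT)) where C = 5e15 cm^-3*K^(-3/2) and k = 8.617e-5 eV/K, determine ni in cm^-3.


Step 1: Compute kT = 8.617e-5 * 317 = 0.02731589 eV
Step 2: Exponent = -Eg/(2kT) = -1.62/(2*0.02731589) = -29.65307
Step 3: T^(3/2) = 317^1.5 = 5644.02
Step 4: ni = 5e15 * 5644.02 * exp(-29.65307) = 3.74e+06 cm^-3

3.74e+06


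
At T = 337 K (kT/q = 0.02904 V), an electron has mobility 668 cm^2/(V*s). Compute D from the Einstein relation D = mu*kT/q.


Step 1: D = mu * (kT/q)
Step 2: D = 668 * 0.02904
Step 3: D = 19.4 cm^2/s

19.4


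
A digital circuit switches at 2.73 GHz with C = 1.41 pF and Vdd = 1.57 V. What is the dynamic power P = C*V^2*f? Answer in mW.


Step 1: V^2 = 1.57^2 = 2.4649 V^2
Step 2: P = C*V^2*f = 1.41e-12 F * 2.4649 * 2.73e9 Hz
Step 3: P = 9.48813957e-03 W
Step 4: P = 9.488 mW

9.488


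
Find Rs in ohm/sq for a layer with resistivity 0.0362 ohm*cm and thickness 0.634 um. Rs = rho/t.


Step 1: Convert thickness to cm: t = 0.634 um = 6.3400e-05 cm
Step 2: Rs = rho / t = 0.0362 / 6.3400e-05
Step 3: Rs = 571.0 ohm/sq

571.0


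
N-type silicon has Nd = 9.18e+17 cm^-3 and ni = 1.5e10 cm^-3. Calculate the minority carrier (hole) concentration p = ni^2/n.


Step 1: Since Nd >> ni, n ≈ Nd = 9.18e+17 cm^-3
Step 2: p = ni^2 / n = (1.5e10)^2 / 9.18e+17
Step 3: p = 2.25e20 / 9.18e+17 = 2.45e+02 cm^-3

2.45e+02


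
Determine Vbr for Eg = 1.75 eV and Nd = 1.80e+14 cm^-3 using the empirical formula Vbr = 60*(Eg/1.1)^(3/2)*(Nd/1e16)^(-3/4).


Step 1: Eg/1.1 = 1.75/1.1 = 1.590909
Step 2: (Eg/1.1)^1.5 = 1.590909^1.5 = 2.006633
Step 3: (Nd/1e16)^(-0.75) = (0.018)^(-0.75) = 20.349119
Step 4: Vbr = 60 * 2.006633 * 20.349119 = 2450.0 V

2450.0


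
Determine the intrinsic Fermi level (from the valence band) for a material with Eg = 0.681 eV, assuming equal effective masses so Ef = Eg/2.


Step 1: For an intrinsic semiconductor, the Fermi level sits at midgap.
Step 2: Ef = Eg / 2 = 0.681 / 2 = 0.3405 eV

0.3405


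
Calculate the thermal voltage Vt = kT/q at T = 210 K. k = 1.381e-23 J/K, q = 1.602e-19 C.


Step 1: kT = 1.381e-23 * 210 = 2.9001e-21 J
Step 2: Vt = kT/q = 2.9001e-21 / 1.602e-19
Step 3: Vt = 0.0181 V

0.0181


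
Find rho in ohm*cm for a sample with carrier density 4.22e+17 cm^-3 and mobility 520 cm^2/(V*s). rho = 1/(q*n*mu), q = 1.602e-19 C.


Step 1: sigma = q * n * mu = 1.602e-19 * 4.22e+17 * 520 = 3.51543e+01 S/cm
Step 2: rho = 1 / sigma = 1 / 3.51543e+01 = 0.02845 ohm*cm

0.02845


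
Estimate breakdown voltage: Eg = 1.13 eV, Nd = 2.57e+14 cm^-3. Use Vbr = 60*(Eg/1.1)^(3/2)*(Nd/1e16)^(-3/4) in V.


Step 1: Eg/1.1 = 1.13/1.1 = 1.027273
Step 2: (Eg/1.1)^1.5 = 1.027273^1.5 = 1.041187
Step 3: (Nd/1e16)^(-0.75) = (0.0257)^(-0.75) = 15.579380
Step 4: Vbr = 60 * 1.041187 * 15.579380 = 973.3 V

973.3


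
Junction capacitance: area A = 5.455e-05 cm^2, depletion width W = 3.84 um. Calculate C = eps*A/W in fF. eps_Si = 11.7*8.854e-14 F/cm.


Step 1: eps_Si = 11.7 * 8.854e-14 = 1.035918e-12 F/cm
Step 2: W in cm = 3.84 * 1e-4 = 3.84e-04 cm
Step 3: C = 1.035918e-12 * 5.455e-05 / 3.84e-04 = 1.471597e-13 F
Step 4: C = 147.16 fF

147.16


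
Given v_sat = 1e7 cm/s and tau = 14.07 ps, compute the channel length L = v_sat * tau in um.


Step 1: tau in seconds = 14.07 ps * 1e-12 = 1.4070e-11 s
Step 2: L = v_sat * tau = 1e7 * 1.4070e-11 = 1.4070e-04 cm
Step 3: L in um = 1.4070e-04 * 1e4 = 1.407 um

1.407


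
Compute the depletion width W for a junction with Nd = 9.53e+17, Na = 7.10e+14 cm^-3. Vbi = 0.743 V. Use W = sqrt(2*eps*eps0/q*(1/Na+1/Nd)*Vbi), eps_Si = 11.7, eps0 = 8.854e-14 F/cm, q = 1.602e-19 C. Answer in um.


Step 1: 1/Na + 1/Nd = 1/7.10e+14 + 1/9.53e+17 = 1.40950e-15
Step 2: 2*eps*eps0/q = 2*11.7*8.854e-14/1.602e-19 = 1.293281e+07
Step 3: W^2 = 1.293281e+07 * 1.40950e-15 * 0.743 = 1.35440e-08
Step 4: W = sqrt(1.35440e-08) = 1.164e-04 cm = 1.164 um

1.164


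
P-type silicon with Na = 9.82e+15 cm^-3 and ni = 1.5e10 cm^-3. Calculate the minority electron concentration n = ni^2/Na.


Step 1: Majority hole concentration p ≈ Na = 9.82e+15 cm^-3
Step 2: n = ni^2 / Na = (1.5e10)^2 / 9.82e+15
Step 3: n = 2.29e+04 cm^-3

2.29e+04


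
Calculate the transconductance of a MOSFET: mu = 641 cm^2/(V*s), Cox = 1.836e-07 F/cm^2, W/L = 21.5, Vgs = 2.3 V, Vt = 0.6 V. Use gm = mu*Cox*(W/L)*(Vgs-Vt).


Step 1: Vov = Vgs - Vt = 2.3 - 0.6 = 1.7 V
Step 2: gm = mu * Cox * (W/L) * Vov
Step 3: gm = 641 * 1.836e-07 * 21.5 * 1.7 = 4.30e-03 S

4.30e-03


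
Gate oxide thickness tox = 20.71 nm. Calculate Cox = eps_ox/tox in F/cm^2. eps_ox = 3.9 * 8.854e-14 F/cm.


Step 1: eps_ox = 3.9 * 8.854e-14 = 3.45306e-13 F/cm
Step 2: tox in cm = 20.71 nm * 1e-7 = 2.0710e-06 cm
Step 3: Cox = 3.45306e-13 / 2.0710e-06 = 1.67e-07 F/cm^2

1.67e-07


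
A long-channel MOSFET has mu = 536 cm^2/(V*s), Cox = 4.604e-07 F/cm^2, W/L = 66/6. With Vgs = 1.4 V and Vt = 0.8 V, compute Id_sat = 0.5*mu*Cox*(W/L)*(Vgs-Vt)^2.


Step 1: Overdrive voltage Vov = Vgs - Vt = 1.4 - 0.8 = 0.6 V
Step 2: W/L = 66/6 = 11
Step 3: Id = 0.5 * 536 * 4.604e-07 * 11 * 0.6^2
Step 4: Id = 4.89e-04 A

4.89e-04


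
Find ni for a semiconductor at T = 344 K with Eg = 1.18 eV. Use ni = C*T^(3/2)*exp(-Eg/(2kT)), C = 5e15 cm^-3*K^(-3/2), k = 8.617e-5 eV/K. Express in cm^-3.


Step 1: Compute kT = 8.617e-5 * 344 = 0.02964248 eV
Step 2: Exponent = -Eg/(2kT) = -1.18/(2*0.02964248) = -19.90387
Step 3: T^(3/2) = 344^1.5 = 6380.25
Step 4: ni = 5e15 * 6380.25 * exp(-19.90387) = 7.24e+10 cm^-3

7.24e+10


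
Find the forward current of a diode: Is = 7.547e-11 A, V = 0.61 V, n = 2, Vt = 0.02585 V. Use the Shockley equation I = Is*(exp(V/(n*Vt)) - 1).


Step 1: V/(n*Vt) = 0.61/(2*0.02585) = 11.7988
Step 2: exp(11.7988) = 1.3309e+05
Step 3: I = 7.547e-11 * (1.3309e+05 - 1) = 1.00e-05 A

1.00e-05


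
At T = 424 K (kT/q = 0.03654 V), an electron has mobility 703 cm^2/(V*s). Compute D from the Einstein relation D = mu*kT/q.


Step 1: D = mu * (kT/q)
Step 2: D = 703 * 0.03654
Step 3: D = 25.69 cm^2/s

25.69


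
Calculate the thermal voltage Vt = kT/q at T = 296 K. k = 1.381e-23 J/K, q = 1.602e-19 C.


Step 1: kT = 1.381e-23 * 296 = 4.08776e-21 J
Step 2: Vt = kT/q = 4.08776e-21 / 1.602e-19
Step 3: Vt = 0.02552 V

0.02552


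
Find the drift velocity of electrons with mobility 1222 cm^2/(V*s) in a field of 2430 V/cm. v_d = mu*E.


Step 1: v_d = mu * E
Step 2: v_d = 1222 * 2430 = 2969460
Step 3: v_d = 2.97e+06 cm/s

2.97e+06


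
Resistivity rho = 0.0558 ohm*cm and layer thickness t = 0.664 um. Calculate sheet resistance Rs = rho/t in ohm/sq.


Step 1: Convert thickness to cm: t = 0.664 um = 6.6400e-05 cm
Step 2: Rs = rho / t = 0.0558 / 6.6400e-05
Step 3: Rs = 840.4 ohm/sq

840.4


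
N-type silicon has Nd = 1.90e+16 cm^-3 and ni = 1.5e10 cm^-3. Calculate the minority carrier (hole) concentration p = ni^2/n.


Step 1: Since Nd >> ni, n ≈ Nd = 1.90e+16 cm^-3
Step 2: p = ni^2 / n = (1.5e10)^2 / 1.90e+16
Step 3: p = 2.25e20 / 1.90e+16 = 1.18e+04 cm^-3

1.18e+04


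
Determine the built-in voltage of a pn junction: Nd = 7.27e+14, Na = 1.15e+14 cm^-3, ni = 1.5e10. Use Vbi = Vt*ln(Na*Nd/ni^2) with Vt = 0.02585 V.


Step 1: Compute Na*Nd/ni^2 = 1.15e+14 * 7.27e+14 / (1.5e10)^2 = 3.7158e+08
Step 2: ln(3.7158e+08) = 19.7333
Step 3: Vbi = 0.02585 * 19.7333 = 0.51 V

0.51


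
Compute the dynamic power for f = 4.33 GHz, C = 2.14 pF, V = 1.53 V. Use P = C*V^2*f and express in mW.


Step 1: V^2 = 1.53^2 = 2.3409 V^2
Step 2: P = C*V^2*f = 2.14e-12 F * 2.3409 * 4.33e9 Hz
Step 3: P = 2.169124758e-02 W
Step 4: P = 21.691 mW

21.691


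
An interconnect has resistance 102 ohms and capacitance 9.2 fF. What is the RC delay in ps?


Step 1: tau = R * C
Step 2: tau = 102 * 9.2 fF = 102 * 9.2e-15 F
Step 3: tau = 9.384e-13 s = 0.9384 ps

0.9384


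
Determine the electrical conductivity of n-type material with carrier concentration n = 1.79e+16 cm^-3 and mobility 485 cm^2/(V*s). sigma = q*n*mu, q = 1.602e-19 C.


Step 1: sigma = q * n * mu
Step 2: sigma = 1.602e-19 * 1.79e+16 * 485
Step 3: sigma = 1.391e+00 S/cm

1.391e+00


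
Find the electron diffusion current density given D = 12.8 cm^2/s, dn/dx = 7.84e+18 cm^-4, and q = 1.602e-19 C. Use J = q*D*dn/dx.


Step 1: J = q * D * (dn/dx)
Step 2: J = 1.602e-19 * 12.8 * 7.84e+18
Step 3: J = 1.61e+01 A/cm^2

1.61e+01


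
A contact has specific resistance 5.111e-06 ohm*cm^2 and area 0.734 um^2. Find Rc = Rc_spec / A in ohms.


Step 1: Convert area to cm^2: 0.734 um^2 = 7.3400e-09 cm^2
Step 2: Rc = Rc_spec / A = 5.111e-06 / 7.3400e-09
Step 3: Rc = 6.96e+02 ohms

6.96e+02


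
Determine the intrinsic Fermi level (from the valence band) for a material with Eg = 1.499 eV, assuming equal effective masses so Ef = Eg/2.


Step 1: For an intrinsic semiconductor, the Fermi level sits at midgap.
Step 2: Ef = Eg / 2 = 1.499 / 2 = 0.7495 eV

0.7495


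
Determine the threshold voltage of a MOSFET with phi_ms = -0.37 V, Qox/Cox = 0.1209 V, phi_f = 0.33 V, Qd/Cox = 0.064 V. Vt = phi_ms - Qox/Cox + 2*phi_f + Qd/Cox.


Step 1: Vt = phi_ms - Qox/Cox + 2*phi_f + Qd/Cox
Step 2: Vt = -0.37 - 0.1209 + 2*0.33 + 0.064
Step 3: Vt = -0.37 - 0.1209 + 0.66 + 0.064
Step 4: Vt = 0.2331 V

0.2331


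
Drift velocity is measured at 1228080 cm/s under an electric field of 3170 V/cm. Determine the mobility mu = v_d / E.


Step 1: mu = v_d / E
Step 2: mu = 1228080 / 3170
Step 3: mu = 387.41 cm^2/(V*s)

387.41


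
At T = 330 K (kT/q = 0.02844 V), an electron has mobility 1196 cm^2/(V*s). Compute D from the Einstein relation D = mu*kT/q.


Step 1: D = mu * (kT/q)
Step 2: D = 1196 * 0.02844
Step 3: D = 34.01 cm^2/s

34.01


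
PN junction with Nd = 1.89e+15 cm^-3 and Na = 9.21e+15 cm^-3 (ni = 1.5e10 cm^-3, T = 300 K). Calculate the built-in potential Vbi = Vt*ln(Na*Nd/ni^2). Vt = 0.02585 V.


Step 1: Compute Na*Nd/ni^2 = 9.21e+15 * 1.89e+15 / (1.5e10)^2 = 7.7364e+10
Step 2: ln(7.7364e+10) = 25.0718
Step 3: Vbi = 0.02585 * 25.0718 = 0.648 V

0.648


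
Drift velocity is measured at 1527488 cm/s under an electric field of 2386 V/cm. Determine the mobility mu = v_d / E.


Step 1: mu = v_d / E
Step 2: mu = 1527488 / 2386
Step 3: mu = 640.19 cm^2/(V*s)

640.19


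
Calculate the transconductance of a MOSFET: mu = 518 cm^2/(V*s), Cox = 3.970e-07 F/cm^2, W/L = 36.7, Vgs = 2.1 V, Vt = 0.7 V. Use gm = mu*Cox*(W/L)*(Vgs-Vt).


Step 1: Vov = Vgs - Vt = 2.1 - 0.7 = 1.4 V
Step 2: gm = mu * Cox * (W/L) * Vov
Step 3: gm = 518 * 3.970e-07 * 36.7 * 1.4 = 1.06e-02 S

1.06e-02


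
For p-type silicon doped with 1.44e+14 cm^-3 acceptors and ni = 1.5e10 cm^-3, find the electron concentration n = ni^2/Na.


Step 1: Majority hole concentration p ≈ Na = 1.44e+14 cm^-3
Step 2: n = ni^2 / Na = (1.5e10)^2 / 1.44e+14
Step 3: n = 1.56e+06 cm^-3

1.56e+06


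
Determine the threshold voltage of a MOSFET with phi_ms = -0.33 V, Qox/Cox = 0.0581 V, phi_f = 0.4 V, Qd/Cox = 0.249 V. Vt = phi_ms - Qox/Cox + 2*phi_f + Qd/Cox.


Step 1: Vt = phi_ms - Qox/Cox + 2*phi_f + Qd/Cox
Step 2: Vt = -0.33 - 0.0581 + 2*0.4 + 0.249
Step 3: Vt = -0.33 - 0.0581 + 0.8 + 0.249
Step 4: Vt = 0.6609 V

0.6609


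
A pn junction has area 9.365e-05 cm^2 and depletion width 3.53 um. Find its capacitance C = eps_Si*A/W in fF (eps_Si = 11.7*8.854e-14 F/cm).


Step 1: eps_Si = 11.7 * 8.854e-14 = 1.035918e-12 F/cm
Step 2: W in cm = 3.53 * 1e-4 = 3.53e-04 cm
Step 3: C = 1.035918e-12 * 9.365e-05 / 3.53e-04 = 2.748264e-13 F
Step 4: C = 274.83 fF

274.83


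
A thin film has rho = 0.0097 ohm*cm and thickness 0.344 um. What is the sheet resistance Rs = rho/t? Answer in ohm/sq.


Step 1: Convert thickness to cm: t = 0.344 um = 3.4400e-05 cm
Step 2: Rs = rho / t = 0.0097 / 3.4400e-05
Step 3: Rs = 282.0 ohm/sq

282.0


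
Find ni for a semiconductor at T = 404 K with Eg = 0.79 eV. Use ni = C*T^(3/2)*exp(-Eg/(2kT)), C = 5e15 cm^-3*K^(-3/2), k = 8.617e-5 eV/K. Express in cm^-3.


Step 1: Compute kT = 8.617e-5 * 404 = 0.03481268 eV
Step 2: Exponent = -Eg/(2kT) = -0.79/(2*0.03481268) = -11.34644
Step 3: T^(3/2) = 404^1.5 = 8120.30
Step 4: ni = 5e15 * 8120.30 * exp(-11.34644) = 4.80e+14 cm^-3

4.80e+14


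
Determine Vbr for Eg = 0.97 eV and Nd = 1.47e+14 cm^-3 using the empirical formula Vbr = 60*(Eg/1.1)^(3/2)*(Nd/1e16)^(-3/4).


Step 1: Eg/1.1 = 0.97/1.1 = 0.881818
Step 2: (Eg/1.1)^1.5 = 0.881818^1.5 = 0.828073
Step 3: (Nd/1e16)^(-0.75) = (0.0147)^(-0.75) = 23.687106
Step 4: Vbr = 60 * 0.828073 * 23.687106 = 1176.9 V

1176.9


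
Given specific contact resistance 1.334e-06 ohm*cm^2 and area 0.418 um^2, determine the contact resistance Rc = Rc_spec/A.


Step 1: Convert area to cm^2: 0.418 um^2 = 4.1800e-09 cm^2
Step 2: Rc = Rc_spec / A = 1.334e-06 / 4.1800e-09
Step 3: Rc = 3.19e+02 ohms

3.19e+02


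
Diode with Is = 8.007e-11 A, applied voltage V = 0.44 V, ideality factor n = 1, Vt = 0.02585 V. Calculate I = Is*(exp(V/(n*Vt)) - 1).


Step 1: V/(n*Vt) = 0.44/(1*0.02585) = 17.0213
Step 2: exp(17.0213) = 2.4675e+07
Step 3: I = 8.007e-11 * (2.4675e+07 - 1) = 1.98e-03 A

1.98e-03


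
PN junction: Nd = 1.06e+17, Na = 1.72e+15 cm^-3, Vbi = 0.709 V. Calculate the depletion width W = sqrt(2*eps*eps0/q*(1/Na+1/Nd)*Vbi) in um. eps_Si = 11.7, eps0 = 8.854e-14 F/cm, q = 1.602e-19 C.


Step 1: 1/Na + 1/Nd = 1/1.72e+15 + 1/1.06e+17 = 5.90829e-16
Step 2: 2*eps*eps0/q = 2*11.7*8.854e-14/1.602e-19 = 1.293281e+07
Step 3: W^2 = 1.293281e+07 * 5.90829e-16 * 0.709 = 5.41753e-09
Step 4: W = sqrt(5.41753e-09) = 7.360e-05 cm = 0.736 um

0.736


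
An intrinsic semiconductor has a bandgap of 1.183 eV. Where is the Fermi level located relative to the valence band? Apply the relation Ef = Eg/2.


Step 1: For an intrinsic semiconductor, the Fermi level sits at midgap.
Step 2: Ef = Eg / 2 = 1.183 / 2 = 0.5915 eV

0.5915


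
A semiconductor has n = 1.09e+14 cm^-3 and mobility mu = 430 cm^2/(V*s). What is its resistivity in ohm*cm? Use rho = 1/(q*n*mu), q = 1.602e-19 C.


Step 1: sigma = q * n * mu = 1.602e-19 * 1.09e+14 * 430 = 7.50857e-03 S/cm
Step 2: rho = 1 / sigma = 1 / 7.50857e-03 = 133.2 ohm*cm

133.2


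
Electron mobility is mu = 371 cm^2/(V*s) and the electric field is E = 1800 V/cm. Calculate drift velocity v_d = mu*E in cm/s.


Step 1: v_d = mu * E
Step 2: v_d = 371 * 1800 = 667800
Step 3: v_d = 6.68e+05 cm/s

6.68e+05


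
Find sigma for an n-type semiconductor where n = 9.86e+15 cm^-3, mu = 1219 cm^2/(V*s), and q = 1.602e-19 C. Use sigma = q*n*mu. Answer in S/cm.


Step 1: sigma = q * n * mu
Step 2: sigma = 1.602e-19 * 9.86e+15 * 1219
Step 3: sigma = 1.925e+00 S/cm

1.925e+00


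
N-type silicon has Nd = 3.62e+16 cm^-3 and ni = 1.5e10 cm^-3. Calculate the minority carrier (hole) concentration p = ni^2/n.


Step 1: Since Nd >> ni, n ≈ Nd = 3.62e+16 cm^-3
Step 2: p = ni^2 / n = (1.5e10)^2 / 3.62e+16
Step 3: p = 2.25e20 / 3.62e+16 = 6.22e+03 cm^-3

6.22e+03


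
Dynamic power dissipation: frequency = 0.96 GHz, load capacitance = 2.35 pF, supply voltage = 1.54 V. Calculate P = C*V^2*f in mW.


Step 1: V^2 = 1.54^2 = 2.3716 V^2
Step 2: P = C*V^2*f = 2.35e-12 F * 2.3716 * 0.96e9 Hz
Step 3: P = 5.3503296e-03 W
Step 4: P = 5.35 mW

5.35


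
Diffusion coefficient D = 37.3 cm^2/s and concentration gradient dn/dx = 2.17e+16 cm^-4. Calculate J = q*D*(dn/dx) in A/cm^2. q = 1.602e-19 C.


Step 1: J = q * D * (dn/dx)
Step 2: J = 1.602e-19 * 37.3 * 2.17e+16
Step 3: J = 1.30e-01 A/cm^2

1.30e-01


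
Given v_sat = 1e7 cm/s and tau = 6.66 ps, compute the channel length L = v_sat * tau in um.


Step 1: tau in seconds = 6.66 ps * 1e-12 = 6.6600e-12 s
Step 2: L = v_sat * tau = 1e7 * 6.6600e-12 = 6.6600e-05 cm
Step 3: L in um = 6.6600e-05 * 1e4 = 0.666 um

0.666


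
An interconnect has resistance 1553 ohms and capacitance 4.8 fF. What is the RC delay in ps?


Step 1: tau = R * C
Step 2: tau = 1553 * 4.8 fF = 1553 * 4.8e-15 F
Step 3: tau = 7.4544e-12 s = 7.4544 ps

7.4544


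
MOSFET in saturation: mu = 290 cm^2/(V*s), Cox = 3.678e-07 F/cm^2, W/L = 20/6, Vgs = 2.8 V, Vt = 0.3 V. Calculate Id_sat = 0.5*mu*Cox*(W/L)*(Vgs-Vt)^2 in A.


Step 1: Overdrive voltage Vov = Vgs - Vt = 2.8 - 0.3 = 2.5 V
Step 2: W/L = 20/6 = 3.33333
Step 3: Id = 0.5 * 290 * 3.678e-07 * 3.33333 * 2.5^2
Step 4: Id = 1.11e-03 A

1.11e-03


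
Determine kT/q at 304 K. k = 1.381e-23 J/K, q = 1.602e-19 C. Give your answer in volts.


Step 1: kT = 1.381e-23 * 304 = 4.19824e-21 J
Step 2: Vt = kT/q = 4.19824e-21 / 1.602e-19
Step 3: Vt = 0.02621 V

0.02621


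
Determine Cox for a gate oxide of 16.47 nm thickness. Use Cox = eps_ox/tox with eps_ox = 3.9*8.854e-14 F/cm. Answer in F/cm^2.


Step 1: eps_ox = 3.9 * 8.854e-14 = 3.45306e-13 F/cm
Step 2: tox in cm = 16.47 nm * 1e-7 = 1.6470e-06 cm
Step 3: Cox = 3.45306e-13 / 1.6470e-06 = 2.10e-07 F/cm^2

2.10e-07


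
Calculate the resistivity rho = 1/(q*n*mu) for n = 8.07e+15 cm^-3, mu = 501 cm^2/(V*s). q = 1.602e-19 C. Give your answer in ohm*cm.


Step 1: sigma = q * n * mu = 1.602e-19 * 8.07e+15 * 501 = 6.47700e-01 S/cm
Step 2: rho = 1 / sigma = 1 / 6.47700e-01 = 1.544 ohm*cm

1.544


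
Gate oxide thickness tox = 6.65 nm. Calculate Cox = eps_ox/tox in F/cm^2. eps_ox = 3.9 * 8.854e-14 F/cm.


Step 1: eps_ox = 3.9 * 8.854e-14 = 3.45306e-13 F/cm
Step 2: tox in cm = 6.65 nm * 1e-7 = 6.6500e-07 cm
Step 3: Cox = 3.45306e-13 / 6.6500e-07 = 5.19e-07 F/cm^2

5.19e-07


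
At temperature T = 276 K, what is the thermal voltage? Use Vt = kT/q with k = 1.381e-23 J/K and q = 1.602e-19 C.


Step 1: kT = 1.381e-23 * 276 = 3.81156e-21 J
Step 2: Vt = kT/q = 3.81156e-21 / 1.602e-19
Step 3: Vt = 0.02379 V

0.02379


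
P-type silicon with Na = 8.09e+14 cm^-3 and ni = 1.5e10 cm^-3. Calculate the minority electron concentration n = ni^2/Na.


Step 1: Majority hole concentration p ≈ Na = 8.09e+14 cm^-3
Step 2: n = ni^2 / Na = (1.5e10)^2 / 8.09e+14
Step 3: n = 2.78e+05 cm^-3

2.78e+05


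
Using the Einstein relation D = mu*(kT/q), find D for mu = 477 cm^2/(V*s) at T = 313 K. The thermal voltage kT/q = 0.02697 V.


Step 1: D = mu * (kT/q)
Step 2: D = 477 * 0.02697
Step 3: D = 12.86 cm^2/s

12.86


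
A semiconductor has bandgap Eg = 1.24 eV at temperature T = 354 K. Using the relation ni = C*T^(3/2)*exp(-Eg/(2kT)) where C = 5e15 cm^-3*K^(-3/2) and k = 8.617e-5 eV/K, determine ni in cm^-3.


Step 1: Compute kT = 8.617e-5 * 354 = 0.03050418 eV
Step 2: Exponent = -Eg/(2kT) = -1.24/(2*0.03050418) = -20.32508
Step 3: T^(3/2) = 354^1.5 = 6660.47
Step 4: ni = 5e15 * 6660.47 * exp(-20.32508) = 4.96e+10 cm^-3

4.96e+10


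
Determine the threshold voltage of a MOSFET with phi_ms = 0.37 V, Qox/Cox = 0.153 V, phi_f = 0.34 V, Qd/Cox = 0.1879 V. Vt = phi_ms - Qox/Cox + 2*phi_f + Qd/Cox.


Step 1: Vt = phi_ms - Qox/Cox + 2*phi_f + Qd/Cox
Step 2: Vt = 0.37 - 0.153 + 2*0.34 + 0.1879
Step 3: Vt = 0.37 - 0.153 + 0.68 + 0.1879
Step 4: Vt = 1.0849 V

1.0849


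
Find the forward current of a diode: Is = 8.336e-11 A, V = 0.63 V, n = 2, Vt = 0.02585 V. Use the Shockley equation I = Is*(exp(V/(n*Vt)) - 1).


Step 1: V/(n*Vt) = 0.63/(2*0.02585) = 12.1857
Step 2: exp(12.1857) = 1.9597e+05
Step 3: I = 8.336e-11 * (1.9597e+05 - 1) = 1.63e-05 A

1.63e-05


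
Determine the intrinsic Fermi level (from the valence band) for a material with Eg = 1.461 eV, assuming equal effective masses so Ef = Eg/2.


Step 1: For an intrinsic semiconductor, the Fermi level sits at midgap.
Step 2: Ef = Eg / 2 = 1.461 / 2 = 0.7305 eV

0.7305


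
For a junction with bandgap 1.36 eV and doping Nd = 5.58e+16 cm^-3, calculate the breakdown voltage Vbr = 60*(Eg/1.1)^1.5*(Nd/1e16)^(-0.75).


Step 1: Eg/1.1 = 1.36/1.1 = 1.236364
Step 2: (Eg/1.1)^1.5 = 1.236364^1.5 = 1.374737
Step 3: (Nd/1e16)^(-0.75) = (5.58)^(-0.75) = 0.275438
Step 4: Vbr = 60 * 1.374737 * 0.275438 = 22.7 V

22.7


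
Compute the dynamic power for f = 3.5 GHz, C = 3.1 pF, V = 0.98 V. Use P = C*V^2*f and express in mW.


Step 1: V^2 = 0.98^2 = 0.9604 V^2
Step 2: P = C*V^2*f = 3.1e-12 F * 0.9604 * 3.5e9 Hz
Step 3: P = 1.042034e-02 W
Step 4: P = 10.42 mW

10.42


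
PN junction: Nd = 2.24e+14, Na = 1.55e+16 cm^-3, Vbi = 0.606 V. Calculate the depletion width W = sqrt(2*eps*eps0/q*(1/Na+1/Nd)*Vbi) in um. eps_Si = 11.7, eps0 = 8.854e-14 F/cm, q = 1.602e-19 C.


Step 1: 1/Na + 1/Nd = 1/1.55e+16 + 1/2.24e+14 = 4.52880e-15
Step 2: 2*eps*eps0/q = 2*11.7*8.854e-14/1.602e-19 = 1.293281e+07
Step 3: W^2 = 1.293281e+07 * 4.52880e-15 * 0.606 = 3.54935e-08
Step 4: W = sqrt(3.54935e-08) = 1.884e-04 cm = 1.884 um

1.884


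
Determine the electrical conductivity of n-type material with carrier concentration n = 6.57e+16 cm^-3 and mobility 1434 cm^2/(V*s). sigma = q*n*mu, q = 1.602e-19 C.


Step 1: sigma = q * n * mu
Step 2: sigma = 1.602e-19 * 6.57e+16 * 1434
Step 3: sigma = 1.509e+01 S/cm

1.509e+01


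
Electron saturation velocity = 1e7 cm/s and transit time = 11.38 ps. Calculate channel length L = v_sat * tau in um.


Step 1: tau in seconds = 11.38 ps * 1e-12 = 1.1380e-11 s
Step 2: L = v_sat * tau = 1e7 * 1.1380e-11 = 1.1380e-04 cm
Step 3: L in um = 1.1380e-04 * 1e4 = 1.138 um

1.138


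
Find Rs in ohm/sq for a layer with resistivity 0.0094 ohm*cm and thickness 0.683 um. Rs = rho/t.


Step 1: Convert thickness to cm: t = 0.683 um = 6.8300e-05 cm
Step 2: Rs = rho / t = 0.0094 / 6.8300e-05
Step 3: Rs = 137.6 ohm/sq

137.6


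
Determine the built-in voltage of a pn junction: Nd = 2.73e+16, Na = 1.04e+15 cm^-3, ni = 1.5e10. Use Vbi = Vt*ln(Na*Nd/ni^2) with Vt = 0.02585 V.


Step 1: Compute Na*Nd/ni^2 = 1.04e+15 * 2.73e+16 / (1.5e10)^2 = 1.2619e+11
Step 2: ln(1.2619e+11) = 25.5611
Step 3: Vbi = 0.02585 * 25.5611 = 0.661 V

0.661


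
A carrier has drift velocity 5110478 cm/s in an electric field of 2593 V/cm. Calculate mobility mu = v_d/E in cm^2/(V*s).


Step 1: mu = v_d / E
Step 2: mu = 5110478 / 2593
Step 3: mu = 1970.87 cm^2/(V*s)

1970.87


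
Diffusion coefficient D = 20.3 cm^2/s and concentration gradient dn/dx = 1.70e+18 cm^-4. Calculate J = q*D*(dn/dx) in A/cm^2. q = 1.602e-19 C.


Step 1: J = q * D * (dn/dx)
Step 2: J = 1.602e-19 * 20.3 * 1.70e+18
Step 3: J = 5.53e+00 A/cm^2

5.53e+00


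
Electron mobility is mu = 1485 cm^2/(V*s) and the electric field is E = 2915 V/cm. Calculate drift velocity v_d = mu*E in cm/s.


Step 1: v_d = mu * E
Step 2: v_d = 1485 * 2915 = 4328775
Step 3: v_d = 4.33e+06 cm/s

4.33e+06


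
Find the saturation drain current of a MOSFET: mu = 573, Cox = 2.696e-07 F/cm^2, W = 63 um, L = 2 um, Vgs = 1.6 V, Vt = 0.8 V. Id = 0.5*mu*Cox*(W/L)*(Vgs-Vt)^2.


Step 1: Overdrive voltage Vov = Vgs - Vt = 1.6 - 0.8 = 0.8 V
Step 2: W/L = 63/2 = 31.5
Step 3: Id = 0.5 * 573 * 2.696e-07 * 31.5 * 0.8^2
Step 4: Id = 1.56e-03 A

1.56e-03


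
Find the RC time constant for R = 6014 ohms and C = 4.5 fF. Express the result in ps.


Step 1: tau = R * C
Step 2: tau = 6014 * 4.5 fF = 6014 * 4.5e-15 F
Step 3: tau = 2.7063e-11 s = 27.063 ps

27.063


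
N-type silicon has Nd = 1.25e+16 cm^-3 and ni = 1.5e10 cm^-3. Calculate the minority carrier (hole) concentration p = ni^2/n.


Step 1: Since Nd >> ni, n ≈ Nd = 1.25e+16 cm^-3
Step 2: p = ni^2 / n = (1.5e10)^2 / 1.25e+16
Step 3: p = 2.25e20 / 1.25e+16 = 1.80e+04 cm^-3

1.80e+04
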